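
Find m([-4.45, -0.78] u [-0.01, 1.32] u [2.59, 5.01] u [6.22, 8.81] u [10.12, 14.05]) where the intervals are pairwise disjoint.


For pairwise disjoint intervals, m(union) = sum of lengths.
= (-0.78 - -4.45) + (1.32 - -0.01) + (5.01 - 2.59) + (8.81 - 6.22) + (14.05 - 10.12)
= 3.67 + 1.33 + 2.42 + 2.59 + 3.93
= 13.94


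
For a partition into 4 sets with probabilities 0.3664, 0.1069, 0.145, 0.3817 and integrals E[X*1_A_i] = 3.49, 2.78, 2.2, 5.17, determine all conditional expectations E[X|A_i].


For each cell A_i: E[X|A_i] = E[X*1_A_i] / P(A_i)
Step 1: E[X|A_1] = 3.49 / 0.3664 = 9.525109
Step 2: E[X|A_2] = 2.78 / 0.1069 = 26.005613
Step 3: E[X|A_3] = 2.2 / 0.145 = 15.172414
Step 4: E[X|A_4] = 5.17 / 0.3817 = 13.544669
Verification: E[X] = sum E[X*1_A_i] = 3.49 + 2.78 + 2.2 + 5.17 = 13.64


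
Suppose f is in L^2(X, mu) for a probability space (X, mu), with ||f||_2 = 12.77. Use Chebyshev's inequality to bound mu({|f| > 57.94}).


Chebyshev/Markov inequality: mu(|f| > eps) <= (||f||_p / eps)^p
Step 1: ||f||_2 / eps = 12.77 / 57.94 = 0.2204
Step 2: Raise to power p = 2:
  (0.2204)^2 = 0.048576
Step 3: Therefore mu(|f| > 57.94) <= 0.048576


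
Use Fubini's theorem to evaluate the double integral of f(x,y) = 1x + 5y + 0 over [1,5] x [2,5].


By Fubini, integrate in x first, then y.
Step 1: Fix y, integrate over x in [1,5]:
  integral(1x + 5y + 0, x=1..5)
  = 1*(5^2 - 1^2)/2 + (5y + 0)*(5 - 1)
  = 12 + (5y + 0)*4
  = 12 + 20y + 0
  = 12 + 20y
Step 2: Integrate over y in [2,5]:
  integral(12 + 20y, y=2..5)
  = 12*3 + 20*(5^2 - 2^2)/2
  = 36 + 210
  = 246


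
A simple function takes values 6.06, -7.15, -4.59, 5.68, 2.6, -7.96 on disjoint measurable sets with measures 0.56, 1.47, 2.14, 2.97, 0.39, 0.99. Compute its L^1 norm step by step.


Step 1: Compute |f_i|^1 for each value:
  |6.06|^1 = 6.06
  |-7.15|^1 = 7.15
  |-4.59|^1 = 4.59
  |5.68|^1 = 5.68
  |2.6|^1 = 2.6
  |-7.96|^1 = 7.96
Step 2: Multiply by measures and sum:
  6.06 * 0.56 = 3.3936
  7.15 * 1.47 = 10.5105
  4.59 * 2.14 = 9.8226
  5.68 * 2.97 = 16.8696
  2.6 * 0.39 = 1.014
  7.96 * 0.99 = 7.8804
Sum = 3.3936 + 10.5105 + 9.8226 + 16.8696 + 1.014 + 7.8804 = 49.4907
Step 3: Take the p-th root:
||f||_1 = (49.4907)^(1/1) = 49.4907


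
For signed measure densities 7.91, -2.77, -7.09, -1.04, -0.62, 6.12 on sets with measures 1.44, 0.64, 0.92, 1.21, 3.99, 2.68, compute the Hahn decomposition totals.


Step 1: Compute signed measure on each set:
  Set 1: 7.91 * 1.44 = 11.3904
  Set 2: -2.77 * 0.64 = -1.7728
  Set 3: -7.09 * 0.92 = -6.5228
  Set 4: -1.04 * 1.21 = -1.2584
  Set 5: -0.62 * 3.99 = -2.4738
  Set 6: 6.12 * 2.68 = 16.4016
Step 2: Total signed measure = (11.3904) + (-1.7728) + (-6.5228) + (-1.2584) + (-2.4738) + (16.4016)
     = 15.7642
Step 3: Positive part mu+(X) = sum of positive contributions = 27.792
Step 4: Negative part mu-(X) = |sum of negative contributions| = 12.0278


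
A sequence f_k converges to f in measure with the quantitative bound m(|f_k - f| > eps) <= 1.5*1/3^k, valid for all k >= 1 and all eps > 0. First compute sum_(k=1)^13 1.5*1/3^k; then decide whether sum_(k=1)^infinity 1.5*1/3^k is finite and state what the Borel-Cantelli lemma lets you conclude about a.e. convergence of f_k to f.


Step 1: List the terms 1.5*1/3^k for k = 1 to 13:
  k=1: 0.5
  k=2: 0.166667
  k=3: 0.055556
  k=4: 0.018519
  k=5: 0.006173
  k=6: 0.002058
  k=7: 6.858711e-04
  k=8: 2.286237e-04
  k=9: 7.620790e-05
  k=10: 2.540263e-05
  k=11: 8.467544e-06
  k=12: 2.822515e-06
  k=13: 9.408382e-07
Step 2: Partial sum = 0.5 + 0.166667 + 0.055556 + 0.018519 + 0.006173 + 0.002058 + 6.858711e-04 + 2.286237e-04 + 7.620790e-05 + 2.540263e-05 + 8.467544e-06 + 2.822515e-06 + 9.408382e-07
     = 0.75
Step 3: The full series sum_(k>=1) 1.5*1/3^k converges (geometric series with ratio 1/3 < 1; a constant multiple of a convergent series converges).
Step 4: Fix eps > 0. Since sum_k m(|f_k - f| > eps) < infinity, the Borel-Cantelli lemma gives
        m(limsup_k {|f_k - f| > eps}) = 0, i.e. for a.e. x, |f_k(x) - f(x)| <= eps for all large k.
        Applying this with eps = 1/j for j = 1, 2, ... and intersecting the countably many full-measure sets,
        for a.e. x we get limsup_k |f_k(x) - f(x)| <= 1/j for every j, hence f_k -> f almost everywhere.
Conclusion: series converges; Borel-Cantelli yields f_k -> f a.e.


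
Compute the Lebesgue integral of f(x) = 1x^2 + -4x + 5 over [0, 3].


The Lebesgue integral of a Riemann-integrable function agrees with the Riemann integral.
Antiderivative F(x) = (1/3)x^3 + (-4/2)x^2 + 5x
F(3) = (1/3)*3^3 + (-4/2)*3^2 + 5*3
     = (1/3)*27 + (-4/2)*9 + 5*3
     = 9 + -18 + 15
     = 6
F(0) = 0.0
Integral = F(3) - F(0) = 6 - 0.0 = 6


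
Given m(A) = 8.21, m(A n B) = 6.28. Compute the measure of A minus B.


m(A \ B) = m(A) - m(A n B)
= 8.21 - 6.28
= 1.93


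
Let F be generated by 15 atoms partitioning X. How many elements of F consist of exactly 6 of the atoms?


Each element of F is a union of some subset of the 15 atoms.
Elements that are unions of exactly 6 atoms correspond to 6-element subsets of the 15 atoms.
Count = C(15, 6) = 15! / (6! * 9!) = 5005.


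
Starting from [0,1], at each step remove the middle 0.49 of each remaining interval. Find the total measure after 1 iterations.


Step 1: At each step, fraction remaining = 1 - 0.49 = 0.51
Step 2: After 1 steps, measure = (0.51)^1
Step 3: Computing the power step by step:
  After step 1: 0.51
Result = 0.51


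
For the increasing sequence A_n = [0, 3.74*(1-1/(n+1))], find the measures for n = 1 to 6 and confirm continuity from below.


By continuity of measure from below: if A_n increases to A, then m(A_n) -> m(A).
Here A = [0, 3.74], so m(A) = 3.74
Step 1: a_1 = 3.74*(1 - 1/2) = 1.87, m(A_1) = 1.87
Step 2: a_2 = 3.74*(1 - 1/3) = 2.4933, m(A_2) = 2.4933
Step 3: a_3 = 3.74*(1 - 1/4) = 2.805, m(A_3) = 2.805
Step 4: a_4 = 3.74*(1 - 1/5) = 2.992, m(A_4) = 2.992
Step 5: a_5 = 3.74*(1 - 1/6) = 3.1167, m(A_5) = 3.1167
Step 6: a_6 = 3.74*(1 - 1/7) = 3.2057, m(A_6) = 3.2057
Limit: m(A_n) -> m([0,3.74]) = 3.74


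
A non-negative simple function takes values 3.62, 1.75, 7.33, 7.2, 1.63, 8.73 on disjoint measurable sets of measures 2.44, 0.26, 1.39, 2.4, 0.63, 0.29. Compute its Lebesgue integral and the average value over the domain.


Step 1: Integral = sum(value_i * measure_i)
= 3.62*2.44 + 1.75*0.26 + 7.33*1.39 + 7.2*2.4 + 1.63*0.63 + 8.73*0.29
= 8.8328 + 0.455 + 10.1887 + 17.28 + 1.0269 + 2.5317
= 40.3151
Step 2: Total measure of domain = 2.44 + 0.26 + 1.39 + 2.4 + 0.63 + 0.29 = 7.41
Step 3: Average value = 40.3151 / 7.41 = 5.440634


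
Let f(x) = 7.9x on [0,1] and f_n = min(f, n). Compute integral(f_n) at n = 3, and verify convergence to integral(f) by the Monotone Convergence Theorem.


f(x) = 7.9x on [0,1]; f_n(x) = min(7.9x, n). At n = 3:
Step 1: f(x) reaches 3 at x = 3/7.9 = 0.379747
Step 2: integral(f_3) = integral(7.9x, 0, 0.379747) + integral(3, 0.379747, 1)
       = 7.9*0.379747^2/2 + 3*(1 - 0.379747)
       = 0.56962 + 1.860759
       = 2.43038
Step 3: As n -> infinity, f_n increases to f, so by MCT integral(f_n) -> integral(f) = 7.9/2 = 3.95.
Convergence: integral(f_3) = 2.43038 -> 3.95 as n -> infinity


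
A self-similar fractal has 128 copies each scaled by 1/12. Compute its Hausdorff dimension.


For a self-similar set with N copies scaled by 1/r:
dim_H = log(N)/log(r) = log(128)/log(12)
= 4.85203/2.484907
= 1.952601


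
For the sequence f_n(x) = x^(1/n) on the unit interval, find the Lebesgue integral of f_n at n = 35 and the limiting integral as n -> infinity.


At n = 35: f_35(x) = x^(1/35).
Step 1: integral(x^(1/35), 0, 1) = [x^(1/35+1) / (1/35+1)] from 0 to 1
     = 1 / (1/35 + 1) = 1 / ((35+1)/35) = 35/(35+1)
     = 35/36 = 0.972222
Step 2: As n -> infinity, f_n(x) = x^(1/n) -> 1 for x in (0,1], and f_n is increasing in n.
By MCT, lim_n integral(f_n) = integral(lim_n f_n) = integral(1, 0, 1) = 1.
Step 3: Verify convergence: 35/36 = 0.972222 -> 1


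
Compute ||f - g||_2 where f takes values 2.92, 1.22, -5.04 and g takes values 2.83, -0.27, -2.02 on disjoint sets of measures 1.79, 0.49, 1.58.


Step 1: Compute differences f_i - g_i:
  2.92 - 2.83 = 0.09
  1.22 - -0.27 = 1.49
  -5.04 - -2.02 = -3.02
Step 2: Compute |diff|^2 * measure for each set:
  |0.09|^2 * 1.79 = 0.0081 * 1.79 = 0.014499
  |1.49|^2 * 0.49 = 2.2201 * 0.49 = 1.087849
  |-3.02|^2 * 1.58 = 9.1204 * 1.58 = 14.410232
Step 3: Sum = 15.51258
Step 4: ||f-g||_2 = (15.51258)^(1/2) = 3.938601


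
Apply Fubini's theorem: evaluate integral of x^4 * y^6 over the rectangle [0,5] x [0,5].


By Fubini's theorem, the double integral factors as a product of single integrals:
Step 1: integral_0^5 x^4 dx = [x^5/5] from 0 to 5
     = 5^5/5 = 625
Step 2: integral_0^5 y^6 dy = [y^7/7] from 0 to 5
     = 5^7/7 = 11160.714286
Step 3: Double integral = 625 * 11160.714286 = 6.975446e+06


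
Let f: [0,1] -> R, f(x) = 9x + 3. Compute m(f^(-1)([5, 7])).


f^(-1)([5, 7]) = {x : 5 <= 9x + 3 <= 7}
Solving: (5 - 3)/9 <= x <= (7 - 3)/9
= [0.222222, 0.444444]
Intersecting with [0,1]: [0.222222, 0.444444]
Measure = 0.444444 - 0.222222 = 0.222222


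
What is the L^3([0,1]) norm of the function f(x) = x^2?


Step 1: ||f||_3 = (integral_0^1 |x^2|^3 dx)^(1/3)
     = (integral_0^1 x^6 dx)^(1/3)
Step 2: integral_0^1 x^6 dx = [x^7/(7)] from 0 to 1 = 1^7/7
     = 1/7 = 0.142857
Step 3: ||f||_3 = (0.142857)^(1/3) = 0.522758


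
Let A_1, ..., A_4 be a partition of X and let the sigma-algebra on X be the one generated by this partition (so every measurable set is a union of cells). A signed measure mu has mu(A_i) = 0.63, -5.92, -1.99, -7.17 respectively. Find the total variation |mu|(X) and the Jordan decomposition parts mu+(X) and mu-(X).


Step 1: Every measurable set is a union of atoms (the cells / points), so a Hahn decomposition is
  obtained by grouping atoms by sign: P = union of atoms with mu > 0, N = union of the remaining atoms.
  Atoms in P (indices): 1;  atoms in N (indices): 2, 3, 4
  Positive values: 0.63
  Negative values: -5.92, -1.99, -7.17
Step 2: mu+(X) = mu(P) = sum of positive atom values = 0.63
Step 3: mu-(X) = -mu(N) = sum of |negative atom values| = 15.08
Step 4: |mu|(X) = mu+(X) + mu-(X) = 0.63 + 15.08 = 15.71


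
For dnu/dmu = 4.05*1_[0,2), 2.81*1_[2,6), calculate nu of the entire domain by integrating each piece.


Integrate each piece of the Radon-Nikodym derivative:
Step 1: integral_0^2 4.05 dx = 4.05*(2-0) = 4.05*2 = 8.1
Step 2: integral_2^6 2.81 dx = 2.81*(6-2) = 2.81*4 = 11.24
Total: 8.1 + 11.24 = 19.34


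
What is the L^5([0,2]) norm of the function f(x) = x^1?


Step 1: ||f||_5 = (integral_0^2 |x^1|^5 dx)^(1/5)
     = (integral_0^2 x^5 dx)^(1/5)
Step 2: integral_0^2 x^5 dx = [x^6/(6)] from 0 to 2 = 2^6/6
     = 64/6 = 10.666667
Step 3: ||f||_5 = (10.666667)^(1/5) = 1.605483


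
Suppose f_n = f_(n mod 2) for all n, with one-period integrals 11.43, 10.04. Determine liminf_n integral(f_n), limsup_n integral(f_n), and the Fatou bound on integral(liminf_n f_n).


The sequence (integral(f_n)) is periodic with period 2, repeating the values 11.43, 10.04 indefinitely.
Step 1: For a periodic sequence, every tail (a_m, a_(m+1), ...) contains all 2 period values infinitely often.
Step 2: Hence inf of every tail = min of the period values = min(11.43, 10.04) = 10.04.
        liminf_n integral(f_n) = sup over m of (inf of tail from m) = 10.04.
Step 3: Similarly sup of every tail = max of the period values = 11.43.
        limsup_n integral(f_n) = 11.43.
Step 4: Fatou's lemma: integral(liminf_n f_n) <= liminf_n integral(f_n) = 10.04.
        So the integral of the pointwise liminf is at most 10.04.


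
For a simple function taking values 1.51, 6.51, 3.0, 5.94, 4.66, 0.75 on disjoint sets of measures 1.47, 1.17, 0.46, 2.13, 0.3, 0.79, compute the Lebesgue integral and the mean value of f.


Step 1: Integral = sum(value_i * measure_i)
= 1.51*1.47 + 6.51*1.17 + 3.0*0.46 + 5.94*2.13 + 4.66*0.3 + 0.75*0.79
= 2.2197 + 7.6167 + 1.38 + 12.6522 + 1.398 + 0.5925
= 25.8591
Step 2: Total measure of domain = 1.47 + 1.17 + 0.46 + 2.13 + 0.3 + 0.79 = 6.32
Step 3: Average value = 25.8591 / 6.32 = 4.09163


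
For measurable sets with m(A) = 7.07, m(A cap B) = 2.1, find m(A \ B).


m(A \ B) = m(A) - m(A n B)
= 7.07 - 2.1
= 4.97


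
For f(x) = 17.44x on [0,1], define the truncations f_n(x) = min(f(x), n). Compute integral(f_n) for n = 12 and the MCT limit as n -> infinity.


f(x) = 17.44x on [0,1]; f_n(x) = min(17.44x, n). At n = 12:
Step 1: f(x) reaches 12 at x = 12/17.44 = 0.688073
Step 2: integral(f_12) = integral(17.44x, 0, 0.688073) + integral(12, 0.688073, 1)
       = 17.44*0.688073^2/2 + 12*(1 - 0.688073)
       = 4.12844 + 3.743119
       = 7.87156
Step 3: As n -> infinity, f_n increases to f, so by MCT integral(f_n) -> integral(f) = 17.44/2 = 8.72.
Convergence: integral(f_12) = 7.87156 -> 8.72 as n -> infinity


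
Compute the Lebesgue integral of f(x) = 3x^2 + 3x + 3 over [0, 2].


The Lebesgue integral of a Riemann-integrable function agrees with the Riemann integral.
Antiderivative F(x) = (3/3)x^3 + (3/2)x^2 + 3x
F(2) = (3/3)*2^3 + (3/2)*2^2 + 3*2
     = (3/3)*8 + (3/2)*4 + 3*2
     = 8 + 6 + 6
     = 20
F(0) = 0.0
Integral = F(2) - F(0) = 20 - 0.0 = 20


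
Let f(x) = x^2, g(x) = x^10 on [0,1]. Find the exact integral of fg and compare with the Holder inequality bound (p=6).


Step 1: Exact integral of f*g = integral(x^12, 0, 1) = 1/13
     = 0.076923
Step 2: Holder bound with p=6, q=1.2:
  ||f||_p = (integral x^12 dx)^(1/6) = (1/13)^(1/6) = 0.652143
  ||g||_q = (integral x^12 dx)^(1/1.2) = (1/13)^(1/1.2) = 0.117954
Step 3: Holder bound = ||f||_p * ||g||_q = 0.652143 * 0.117954 = 0.076923
Verification: 0.076923 <= 0.076923 (Holder holds)


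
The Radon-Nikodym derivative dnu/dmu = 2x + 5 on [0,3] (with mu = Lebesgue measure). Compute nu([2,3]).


nu(A) = integral_A (dnu/dmu) dmu = integral_2^3 (2x + 5) dx
Step 1: Antiderivative F(x) = (2/2)x^2 + 5x
Step 2: F(3) = (2/2)*3^2 + 5*3 = 9 + 15 = 24
Step 3: F(2) = (2/2)*2^2 + 5*2 = 4 + 10 = 14
Step 4: nu([2,3]) = F(3) - F(2) = 24 - 14 = 10


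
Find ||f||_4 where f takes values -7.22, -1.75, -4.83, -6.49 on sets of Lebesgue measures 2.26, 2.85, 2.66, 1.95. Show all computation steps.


Step 1: Compute |f_i|^4 for each value:
  |-7.22|^4 = 2717.370087
  |-1.75|^4 = 9.378906
  |-4.83|^4 = 544.237575
  |-6.49|^4 = 1774.102824
Step 2: Multiply by measures and sum:
  2717.370087 * 2.26 = 6141.256396
  9.378906 * 2.85 = 26.729883
  544.237575 * 2.66 = 1447.67195
  1774.102824 * 1.95 = 3459.500507
Sum = 6141.256396 + 26.729883 + 1447.67195 + 3459.500507 = 11075.158735
Step 3: Take the p-th root:
||f||_4 = (11075.158735)^(1/4) = 10.258586


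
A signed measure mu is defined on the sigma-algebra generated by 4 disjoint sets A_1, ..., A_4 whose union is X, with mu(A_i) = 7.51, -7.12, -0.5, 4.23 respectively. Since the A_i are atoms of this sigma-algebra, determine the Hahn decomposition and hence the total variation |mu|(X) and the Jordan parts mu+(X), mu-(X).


Step 1: Every measurable set is a union of atoms (the cells / points), so a Hahn decomposition is
  obtained by grouping atoms by sign: P = union of atoms with mu > 0, N = union of the remaining atoms.
  Atoms in P (indices): 1, 4;  atoms in N (indices): 2, 3
  Positive values: 7.51, 4.23
  Negative values: -7.12, -0.5
Step 2: mu+(X) = mu(P) = sum of positive atom values = 11.74
Step 3: mu-(X) = -mu(N) = sum of |negative atom values| = 7.62
Step 4: |mu|(X) = mu+(X) + mu-(X) = 11.74 + 7.62 = 19.36


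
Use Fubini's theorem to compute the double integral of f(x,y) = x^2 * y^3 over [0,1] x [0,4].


By Fubini's theorem, the double integral factors as a product of single integrals:
Step 1: integral_0^1 x^2 dx = [x^3/3] from 0 to 1
     = 1^3/3 = 0.333333
Step 2: integral_0^4 y^3 dy = [y^4/4] from 0 to 4
     = 4^4/4 = 64
Step 3: Double integral = 0.333333 * 64 = 21.333333


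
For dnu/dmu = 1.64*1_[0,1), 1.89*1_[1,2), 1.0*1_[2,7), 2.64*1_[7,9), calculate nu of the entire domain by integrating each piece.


Integrate each piece of the Radon-Nikodym derivative:
Step 1: integral_0^1 1.64 dx = 1.64*(1-0) = 1.64*1 = 1.64
Step 2: integral_1^2 1.89 dx = 1.89*(2-1) = 1.89*1 = 1.89
Step 3: integral_2^7 1.0 dx = 1.0*(7-2) = 1.0*5 = 5
Step 4: integral_7^9 2.64 dx = 2.64*(9-7) = 2.64*2 = 5.28
Total: 1.64 + 1.89 + 5 + 5.28 = 13.81


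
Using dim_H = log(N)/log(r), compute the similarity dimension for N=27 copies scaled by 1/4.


For a self-similar set with N copies scaled by 1/r:
dim_H = log(N)/log(r) = log(27)/log(4)
= 3.295837/1.386294
= 2.377444


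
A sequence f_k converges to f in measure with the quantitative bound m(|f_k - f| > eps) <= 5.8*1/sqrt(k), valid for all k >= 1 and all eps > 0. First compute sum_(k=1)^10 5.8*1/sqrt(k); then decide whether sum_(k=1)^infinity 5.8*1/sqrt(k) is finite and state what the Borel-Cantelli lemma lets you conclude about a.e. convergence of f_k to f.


Step 1: List the terms 5.8*1/sqrt(k) for k = 1 to 10:
  k=1: 5.8
  k=2: 4.101219
  k=3: 3.348632
  k=4: 2.9
  k=5: 2.593839
  k=6: 2.36784
  k=7: 2.192194
  k=8: 2.05061
  k=9: 1.933333
  k=10: 1.834121
Step 2: Partial sum = 5.8 + 4.101219 + 3.348632 + 2.9 + 2.593839 + 2.36784 + 2.192194 + 2.05061 + 1.933333 + 1.834121
     = 29.121788
Step 3: The full series sum_(k>=1) 5.8*1/sqrt(k) diverges (p-series with p = 1/2 <= 1; a nonzero constant multiple of a divergent series diverges).
Step 4: The (first) Borel-Cantelli lemma requires a summable sequence of measures, so it does not apply here;
        from this bound alone no conclusion about a.e. convergence can be drawn (convergence in measure still
        gives an a.e.-convergent subsequence, but not a.e. convergence of the whole sequence).
Conclusion: series diverges; Borel-Cantelli is inconclusive about a.e. convergence of f_k.


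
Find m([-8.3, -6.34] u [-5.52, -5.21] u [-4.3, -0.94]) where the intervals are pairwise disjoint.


For pairwise disjoint intervals, m(union) = sum of lengths.
= (-6.34 - -8.3) + (-5.21 - -5.52) + (-0.94 - -4.3)
= 1.96 + 0.31 + 3.36
= 5.63


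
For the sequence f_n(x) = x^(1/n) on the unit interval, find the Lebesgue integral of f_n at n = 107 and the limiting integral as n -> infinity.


At n = 107: f_107(x) = x^(1/107).
Step 1: integral(x^(1/107), 0, 1) = [x^(1/107+1) / (1/107+1)] from 0 to 1
     = 1 / (1/107 + 1) = 1 / ((107+1)/107) = 107/(107+1)
     = 107/108 = 0.990741
Step 2: As n -> infinity, f_n(x) = x^(1/n) -> 1 for x in (0,1], and f_n is increasing in n.
By MCT, lim_n integral(f_n) = integral(lim_n f_n) = integral(1, 0, 1) = 1.
Step 3: Verify convergence: 107/108 = 0.990741 -> 1


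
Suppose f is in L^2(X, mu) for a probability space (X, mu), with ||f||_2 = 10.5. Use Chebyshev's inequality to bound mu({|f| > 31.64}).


Chebyshev/Markov inequality: mu(|f| > eps) <= (||f||_p / eps)^p
Step 1: ||f||_2 / eps = 10.5 / 31.64 = 0.331858
Step 2: Raise to power p = 2:
  (0.331858)^2 = 0.11013
Step 3: Therefore mu(|f| > 31.64) <= 0.11013


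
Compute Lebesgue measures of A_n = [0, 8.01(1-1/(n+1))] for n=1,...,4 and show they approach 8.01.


By continuity of measure from below: if A_n increases to A, then m(A_n) -> m(A).
Here A = [0, 8.01], so m(A) = 8.01
Step 1: a_1 = 8.01*(1 - 1/2) = 4.005, m(A_1) = 4.005
Step 2: a_2 = 8.01*(1 - 1/3) = 5.34, m(A_2) = 5.34
Step 3: a_3 = 8.01*(1 - 1/4) = 6.0075, m(A_3) = 6.0075
Step 4: a_4 = 8.01*(1 - 1/5) = 6.408, m(A_4) = 6.408
Limit: m(A_n) -> m([0,8.01]) = 8.01


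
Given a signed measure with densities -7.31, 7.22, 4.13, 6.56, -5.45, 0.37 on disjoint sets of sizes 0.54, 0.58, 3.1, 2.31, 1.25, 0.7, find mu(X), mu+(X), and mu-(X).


Step 1: Compute signed measure on each set:
  Set 1: -7.31 * 0.54 = -3.9474
  Set 2: 7.22 * 0.58 = 4.1876
  Set 3: 4.13 * 3.1 = 12.803
  Set 4: 6.56 * 2.31 = 15.1536
  Set 5: -5.45 * 1.25 = -6.8125
  Set 6: 0.37 * 0.7 = 0.259
Step 2: Total signed measure = (-3.9474) + (4.1876) + (12.803) + (15.1536) + (-6.8125) + (0.259)
     = 21.6433
Step 3: Positive part mu+(X) = sum of positive contributions = 32.4032
Step 4: Negative part mu-(X) = |sum of negative contributions| = 10.7599


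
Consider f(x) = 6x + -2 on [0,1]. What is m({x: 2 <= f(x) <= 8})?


f^(-1)([2, 8]) = {x : 2 <= 6x + -2 <= 8}
Solving: (2 - -2)/6 <= x <= (8 - -2)/6
= [0.666667, 1.666667]
Intersecting with [0,1]: [0.666667, 1]
Measure = 1 - 0.666667 = 0.333333


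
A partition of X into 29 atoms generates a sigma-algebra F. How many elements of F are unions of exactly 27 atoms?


Each element of F is a union of some subset of the 29 atoms.
Elements that are unions of exactly 27 atoms correspond to 27-element subsets of the 29 atoms.
Count = C(29, 27) = 29! / (27! * 2!) = 406.


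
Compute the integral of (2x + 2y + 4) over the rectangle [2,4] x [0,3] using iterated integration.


By Fubini, integrate in x first, then y.
Step 1: Fix y, integrate over x in [2,4]:
  integral(2x + 2y + 4, x=2..4)
  = 2*(4^2 - 2^2)/2 + (2y + 4)*(4 - 2)
  = 12 + (2y + 4)*2
  = 12 + 4y + 8
  = 20 + 4y
Step 2: Integrate over y in [0,3]:
  integral(20 + 4y, y=0..3)
  = 20*3 + 4*(3^2 - 0^2)/2
  = 60 + 18
  = 78


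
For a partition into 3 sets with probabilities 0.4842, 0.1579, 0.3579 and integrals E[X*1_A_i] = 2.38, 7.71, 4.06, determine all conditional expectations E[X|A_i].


For each cell A_i: E[X|A_i] = E[X*1_A_i] / P(A_i)
Step 1: E[X|A_1] = 2.38 / 0.4842 = 4.915324
Step 2: E[X|A_2] = 7.71 / 0.1579 = 48.828372
Step 3: E[X|A_3] = 4.06 / 0.3579 = 11.343951
Verification: E[X] = sum E[X*1_A_i] = 2.38 + 7.71 + 4.06 = 14.15


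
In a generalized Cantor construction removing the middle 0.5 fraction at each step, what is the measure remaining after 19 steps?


Step 1: At each step, fraction remaining = 1 - 0.5 = 0.5
Step 2: After 19 steps, measure = (0.5)^19
Result = 1.907349e-06


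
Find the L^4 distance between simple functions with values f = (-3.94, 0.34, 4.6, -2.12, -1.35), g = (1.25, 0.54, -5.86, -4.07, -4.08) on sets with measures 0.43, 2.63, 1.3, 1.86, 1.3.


Step 1: Compute differences f_i - g_i:
  -3.94 - 1.25 = -5.19
  0.34 - 0.54 = -0.2
  4.6 - -5.86 = 10.46
  -2.12 - -4.07 = 1.95
  -1.35 - -4.08 = 2.73
Step 2: Compute |diff|^4 * measure for each set:
  |-5.19|^4 * 0.43 = 725.553483 * 0.43 = 311.987998
  |-0.2|^4 * 2.63 = 0.0016 * 2.63 = 0.004208
  |10.46|^4 * 1.3 = 11970.898215 * 1.3 = 15562.167679
  |1.95|^4 * 1.86 = 14.459006 * 1.86 = 26.893752
  |2.73|^4 * 1.3 = 55.545718 * 1.3 = 72.209434
Step 3: Sum = 15973.26307
Step 4: ||f-g||_4 = (15973.26307)^(1/4) = 11.242125


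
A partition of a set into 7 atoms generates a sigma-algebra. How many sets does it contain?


Each element of the sigma-algebra is a union of some subset of the 7 atoms.
The number of such subsets is 2^7 = 128.


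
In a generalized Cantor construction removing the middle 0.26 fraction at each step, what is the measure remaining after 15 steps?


Step 1: At each step, fraction remaining = 1 - 0.26 = 0.74
Step 2: After 15 steps, measure = (0.74)^15
Result = 0.010926


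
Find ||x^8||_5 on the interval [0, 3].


Step 1: ||f||_5 = (integral_0^3 |x^8|^5 dx)^(1/5)
     = (integral_0^3 x^40 dx)^(1/5)
Step 2: integral_0^3 x^40 dx = [x^41/(41)] from 0 to 3 = 3^41/41
     = 36472996377170786403/41 = 8.895853e+17
Step 3: ||f||_5 = (8.895853e+17)^(1/5) = 3888.996187


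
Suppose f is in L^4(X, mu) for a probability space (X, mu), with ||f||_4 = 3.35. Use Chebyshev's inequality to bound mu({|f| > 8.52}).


Chebyshev/Markov inequality: mu(|f| > eps) <= (||f||_p / eps)^p
Step 1: ||f||_4 / eps = 3.35 / 8.52 = 0.393192
Step 2: Raise to power p = 4:
  (0.393192)^4 = 0.023901
Step 3: Therefore mu(|f| > 8.52) <= 0.023901


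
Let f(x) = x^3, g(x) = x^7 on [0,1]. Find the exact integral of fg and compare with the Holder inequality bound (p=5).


Step 1: Exact integral of f*g = integral(x^10, 0, 1) = 1/11
     = 0.090909
Step 2: Holder bound with p=5, q=1.25:
  ||f||_p = (integral x^15 dx)^(1/5) = (1/16)^(1/5) = 0.574349
  ||g||_q = (integral x^8.75 dx)^(1/1.25) = (1/9.75)^(1/1.25) = 0.161732
Step 3: Holder bound = ||f||_p * ||g||_q = 0.574349 * 0.161732 = 0.092891
Verification: 0.090909 <= 0.092891 (Holder holds)


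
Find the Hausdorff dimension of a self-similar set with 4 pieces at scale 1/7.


For a self-similar set with N copies scaled by 1/r:
dim_H = log(N)/log(r) = log(4)/log(7)
= 1.386294/1.94591
= 0.712414


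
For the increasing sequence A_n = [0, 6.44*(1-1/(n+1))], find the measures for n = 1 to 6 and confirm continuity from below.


By continuity of measure from below: if A_n increases to A, then m(A_n) -> m(A).
Here A = [0, 6.44], so m(A) = 6.44
Step 1: a_1 = 6.44*(1 - 1/2) = 3.22, m(A_1) = 3.22
Step 2: a_2 = 6.44*(1 - 1/3) = 4.2933, m(A_2) = 4.2933
Step 3: a_3 = 6.44*(1 - 1/4) = 4.83, m(A_3) = 4.83
Step 4: a_4 = 6.44*(1 - 1/5) = 5.152, m(A_4) = 5.152
Step 5: a_5 = 6.44*(1 - 1/6) = 5.3667, m(A_5) = 5.3667
Step 6: a_6 = 6.44*(1 - 1/7) = 5.52, m(A_6) = 5.52
Limit: m(A_n) -> m([0,6.44]) = 6.44


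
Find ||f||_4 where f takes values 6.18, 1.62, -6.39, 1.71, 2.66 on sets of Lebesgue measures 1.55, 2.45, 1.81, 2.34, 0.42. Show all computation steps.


Step 1: Compute |f_i|^4 for each value:
  |6.18|^4 = 1458.659418
  |1.62|^4 = 6.887475
  |-6.39|^4 = 1667.26039
  |1.71|^4 = 8.550361
  |2.66|^4 = 50.064115
Step 2: Multiply by measures and sum:
  1458.659418 * 1.55 = 2260.922098
  6.887475 * 2.45 = 16.874315
  1667.26039 * 1.81 = 3017.741307
  8.550361 * 2.34 = 20.007844
  50.064115 * 0.42 = 21.026928
Sum = 2260.922098 + 16.874315 + 3017.741307 + 20.007844 + 21.026928 = 5336.572492
Step 3: Take the p-th root:
||f||_4 = (5336.572492)^(1/4) = 8.547037


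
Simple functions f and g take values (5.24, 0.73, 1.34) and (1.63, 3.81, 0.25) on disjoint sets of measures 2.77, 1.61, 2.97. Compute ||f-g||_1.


Step 1: Compute differences f_i - g_i:
  5.24 - 1.63 = 3.61
  0.73 - 3.81 = -3.08
  1.34 - 0.25 = 1.09
Step 2: Compute |diff|^1 * measure for each set:
  |3.61|^1 * 2.77 = 3.61 * 2.77 = 9.9997
  |-3.08|^1 * 1.61 = 3.08 * 1.61 = 4.9588
  |1.09|^1 * 2.97 = 1.09 * 2.97 = 3.2373
Step 3: Sum = 18.1958
Step 4: ||f-g||_1 = (18.1958)^(1/1) = 18.1958


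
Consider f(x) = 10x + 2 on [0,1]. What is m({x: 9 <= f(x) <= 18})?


f^(-1)([9, 18]) = {x : 9 <= 10x + 2 <= 18}
Solving: (9 - 2)/10 <= x <= (18 - 2)/10
= [0.7, 1.6]
Intersecting with [0,1]: [0.7, 1]
Measure = 1 - 0.7 = 0.3


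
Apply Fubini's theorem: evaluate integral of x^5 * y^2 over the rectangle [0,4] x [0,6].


By Fubini's theorem, the double integral factors as a product of single integrals:
Step 1: integral_0^4 x^5 dx = [x^6/6] from 0 to 4
     = 4^6/6 = 682.666667
Step 2: integral_0^6 y^2 dy = [y^3/3] from 0 to 6
     = 6^3/3 = 72
Step 3: Double integral = 682.666667 * 72 = 49152


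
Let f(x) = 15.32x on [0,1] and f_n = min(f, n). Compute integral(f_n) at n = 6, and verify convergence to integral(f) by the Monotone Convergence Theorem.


f(x) = 15.32x on [0,1]; f_n(x) = min(15.32x, n). At n = 6:
Step 1: f(x) reaches 6 at x = 6/15.32 = 0.391645
Step 2: integral(f_6) = integral(15.32x, 0, 0.391645) + integral(6, 0.391645, 1)
       = 15.32*0.391645^2/2 + 6*(1 - 0.391645)
       = 1.174935 + 3.650131
       = 4.825065
Step 3: As n -> infinity, f_n increases to f, so by MCT integral(f_n) -> integral(f) = 15.32/2 = 7.66.
Convergence: integral(f_6) = 4.825065 -> 7.66 as n -> infinity


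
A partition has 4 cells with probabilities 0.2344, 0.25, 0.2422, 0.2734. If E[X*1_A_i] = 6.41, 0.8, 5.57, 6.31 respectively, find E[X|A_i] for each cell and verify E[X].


For each cell A_i: E[X|A_i] = E[X*1_A_i] / P(A_i)
Step 1: E[X|A_1] = 6.41 / 0.2344 = 27.346416
Step 2: E[X|A_2] = 0.8 / 0.25 = 3.2
Step 3: E[X|A_3] = 5.57 / 0.2422 = 22.997523
Step 4: E[X|A_4] = 6.31 / 0.2734 = 23.079737
Verification: E[X] = sum E[X*1_A_i] = 6.41 + 0.8 + 5.57 + 6.31 = 19.09


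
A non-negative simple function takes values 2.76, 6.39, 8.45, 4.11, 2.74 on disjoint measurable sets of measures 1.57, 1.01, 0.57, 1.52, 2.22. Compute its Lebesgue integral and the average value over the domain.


Step 1: Integral = sum(value_i * measure_i)
= 2.76*1.57 + 6.39*1.01 + 8.45*0.57 + 4.11*1.52 + 2.74*2.22
= 4.3332 + 6.4539 + 4.8165 + 6.2472 + 6.0828
= 27.9336
Step 2: Total measure of domain = 1.57 + 1.01 + 0.57 + 1.52 + 2.22 = 6.89
Step 3: Average value = 27.9336 / 6.89 = 4.054224


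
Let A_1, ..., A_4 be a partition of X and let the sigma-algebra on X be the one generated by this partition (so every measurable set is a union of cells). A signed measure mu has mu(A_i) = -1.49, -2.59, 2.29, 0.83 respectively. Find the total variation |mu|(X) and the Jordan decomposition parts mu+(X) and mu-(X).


Step 1: Every measurable set is a union of atoms (the cells / points), so a Hahn decomposition is
  obtained by grouping atoms by sign: P = union of atoms with mu > 0, N = union of the remaining atoms.
  Atoms in P (indices): 3, 4;  atoms in N (indices): 1, 2
  Positive values: 2.29, 0.83
  Negative values: -1.49, -2.59
Step 2: mu+(X) = mu(P) = sum of positive atom values = 3.12
Step 3: mu-(X) = -mu(N) = sum of |negative atom values| = 4.08
Step 4: |mu|(X) = mu+(X) + mu-(X) = 3.12 + 4.08 = 7.2


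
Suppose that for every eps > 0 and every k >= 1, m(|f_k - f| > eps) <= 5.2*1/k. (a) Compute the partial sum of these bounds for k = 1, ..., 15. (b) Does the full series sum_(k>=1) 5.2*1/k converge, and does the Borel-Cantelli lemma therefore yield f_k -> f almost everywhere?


Step 1: List the terms 5.2*1/k for k = 1 to 15:
  k=1: 5.2
  k=2: 2.6
  k=3: 1.733333
  k=4: 1.3
  k=5: 1.04
  k=6: 0.866667
  k=7: 0.742857
  k=8: 0.65
  k=9: 0.577778
  k=10: 0.52
  k=11: 0.472727
  k=12: 0.433333
  k=13: 0.4
  k=14: 0.371429
  k=15: 0.346667
Step 2: Partial sum = 5.2 + 2.6 + 1.733333 + 1.3 + 1.04 + 0.866667 + 0.742857 + 0.65 + 0.577778 + 0.52 + 0.472727 + 0.433333 + 0.4 + 0.371429 + 0.346667
     = 17.254791
Step 3: The full series sum_(k>=1) 5.2*1/k diverges (harmonic series, p = 1; a nonzero constant multiple of a divergent series diverges).
Step 4: The (first) Borel-Cantelli lemma requires a summable sequence of measures, so it does not apply here;
        from this bound alone no conclusion about a.e. convergence can be drawn (convergence in measure still
        gives an a.e.-convergent subsequence, but not a.e. convergence of the whole sequence).
Conclusion: series diverges; Borel-Cantelli is inconclusive about a.e. convergence of f_k.


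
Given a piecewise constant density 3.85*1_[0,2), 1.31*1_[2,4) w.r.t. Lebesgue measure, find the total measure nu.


Integrate each piece of the Radon-Nikodym derivative:
Step 1: integral_0^2 3.85 dx = 3.85*(2-0) = 3.85*2 = 7.7
Step 2: integral_2^4 1.31 dx = 1.31*(4-2) = 1.31*2 = 2.62
Total: 7.7 + 2.62 = 10.32


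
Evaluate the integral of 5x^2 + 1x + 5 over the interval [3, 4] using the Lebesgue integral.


The Lebesgue integral of a Riemann-integrable function agrees with the Riemann integral.
Antiderivative F(x) = (5/3)x^3 + (1/2)x^2 + 5x
F(4) = (5/3)*4^3 + (1/2)*4^2 + 5*4
     = (5/3)*64 + (1/2)*16 + 5*4
     = 106.666667 + 8 + 20
     = 134.666667
F(3) = 64.5
Integral = F(4) - F(3) = 134.666667 - 64.5 = 70.166667


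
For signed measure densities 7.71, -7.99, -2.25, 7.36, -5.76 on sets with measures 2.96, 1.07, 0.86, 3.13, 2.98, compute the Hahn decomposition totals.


Step 1: Compute signed measure on each set:
  Set 1: 7.71 * 2.96 = 22.8216
  Set 2: -7.99 * 1.07 = -8.5493
  Set 3: -2.25 * 0.86 = -1.935
  Set 4: 7.36 * 3.13 = 23.0368
  Set 5: -5.76 * 2.98 = -17.1648
Step 2: Total signed measure = (22.8216) + (-8.5493) + (-1.935) + (23.0368) + (-17.1648)
     = 18.2093
Step 3: Positive part mu+(X) = sum of positive contributions = 45.8584
Step 4: Negative part mu-(X) = |sum of negative contributions| = 27.6491


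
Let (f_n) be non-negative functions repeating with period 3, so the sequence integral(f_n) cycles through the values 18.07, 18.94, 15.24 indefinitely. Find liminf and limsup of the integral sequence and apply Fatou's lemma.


The sequence (integral(f_n)) is periodic with period 3, repeating the values 18.07, 18.94, 15.24 indefinitely.
Step 1: For a periodic sequence, every tail (a_m, a_(m+1), ...) contains all 3 period values infinitely often.
Step 2: Hence inf of every tail = min of the period values = min(18.07, 18.94, 15.24) = 15.24.
        liminf_n integral(f_n) = sup over m of (inf of tail from m) = 15.24.
Step 3: Similarly sup of every tail = max of the period values = 18.94.
        limsup_n integral(f_n) = 18.94.
Step 4: Fatou's lemma: integral(liminf_n f_n) <= liminf_n integral(f_n) = 15.24.
        So the integral of the pointwise liminf is at most 15.24.


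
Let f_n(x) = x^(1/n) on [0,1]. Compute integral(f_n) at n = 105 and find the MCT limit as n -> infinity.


At n = 105: f_105(x) = x^(1/105).
Step 1: integral(x^(1/105), 0, 1) = [x^(1/105+1) / (1/105+1)] from 0 to 1
     = 1 / (1/105 + 1) = 1 / ((105+1)/105) = 105/(105+1)
     = 105/106 = 0.990566
Step 2: As n -> infinity, f_n(x) = x^(1/n) -> 1 for x in (0,1], and f_n is increasing in n.
By MCT, lim_n integral(f_n) = integral(lim_n f_n) = integral(1, 0, 1) = 1.
Step 3: Verify convergence: 105/106 = 0.990566 -> 1


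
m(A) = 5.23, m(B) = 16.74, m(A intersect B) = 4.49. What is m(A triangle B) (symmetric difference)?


m(A Delta B) = m(A) + m(B) - 2*m(A n B)
= 5.23 + 16.74 - 2*4.49
= 5.23 + 16.74 - 8.98
= 12.99


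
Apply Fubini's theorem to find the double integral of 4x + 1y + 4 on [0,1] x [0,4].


By Fubini, integrate in x first, then y.
Step 1: Fix y, integrate over x in [0,1]:
  integral(4x + 1y + 4, x=0..1)
  = 4*(1^2 - 0^2)/2 + (1y + 4)*(1 - 0)
  = 2 + (1y + 4)*1
  = 2 + 1y + 4
  = 6 + 1y
Step 2: Integrate over y in [0,4]:
  integral(6 + 1y, y=0..4)
  = 6*4 + 1*(4^2 - 0^2)/2
  = 24 + 8
  = 32


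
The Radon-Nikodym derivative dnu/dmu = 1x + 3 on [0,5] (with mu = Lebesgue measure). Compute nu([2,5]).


nu(A) = integral_A (dnu/dmu) dmu = integral_2^5 (1x + 3) dx
Step 1: Antiderivative F(x) = (1/2)x^2 + 3x
Step 2: F(5) = (1/2)*5^2 + 3*5 = 12.5 + 15 = 27.5
Step 3: F(2) = (1/2)*2^2 + 3*2 = 2 + 6 = 8
Step 4: nu([2,5]) = F(5) - F(2) = 27.5 - 8 = 19.5


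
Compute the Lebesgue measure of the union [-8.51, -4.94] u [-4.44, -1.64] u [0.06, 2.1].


For pairwise disjoint intervals, m(union) = sum of lengths.
= (-4.94 - -8.51) + (-1.64 - -4.44) + (2.1 - 0.06)
= 3.57 + 2.8 + 2.04
= 8.41


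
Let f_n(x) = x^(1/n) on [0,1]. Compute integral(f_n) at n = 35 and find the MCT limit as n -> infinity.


At n = 35: f_35(x) = x^(1/35).
Step 1: integral(x^(1/35), 0, 1) = [x^(1/35+1) / (1/35+1)] from 0 to 1
     = 1 / (1/35 + 1) = 1 / ((35+1)/35) = 35/(35+1)
     = 35/36 = 0.972222
Step 2: As n -> infinity, f_n(x) = x^(1/n) -> 1 for x in (0,1], and f_n is increasing in n.
By MCT, lim_n integral(f_n) = integral(lim_n f_n) = integral(1, 0, 1) = 1.
Step 3: Verify convergence: 35/36 = 0.972222 -> 1


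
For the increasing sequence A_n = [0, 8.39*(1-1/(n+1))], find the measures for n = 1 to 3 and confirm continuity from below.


By continuity of measure from below: if A_n increases to A, then m(A_n) -> m(A).
Here A = [0, 8.39], so m(A) = 8.39
Step 1: a_1 = 8.39*(1 - 1/2) = 4.195, m(A_1) = 4.195
Step 2: a_2 = 8.39*(1 - 1/3) = 5.5933, m(A_2) = 5.5933
Step 3: a_3 = 8.39*(1 - 1/4) = 6.2925, m(A_3) = 6.2925
Limit: m(A_n) -> m([0,8.39]) = 8.39


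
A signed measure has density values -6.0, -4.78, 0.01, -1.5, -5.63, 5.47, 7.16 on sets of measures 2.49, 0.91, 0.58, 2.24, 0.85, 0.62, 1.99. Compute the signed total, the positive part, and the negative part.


Step 1: Compute signed measure on each set:
  Set 1: -6.0 * 2.49 = -14.94
  Set 2: -4.78 * 0.91 = -4.3498
  Set 3: 0.01 * 0.58 = 0.0058
  Set 4: -1.5 * 2.24 = -3.36
  Set 5: -5.63 * 0.85 = -4.7855
  Set 6: 5.47 * 0.62 = 3.3914
  Set 7: 7.16 * 1.99 = 14.2484
Step 2: Total signed measure = (-14.94) + (-4.3498) + (0.0058) + (-3.36) + (-4.7855) + (3.3914) + (14.2484)
     = -9.7897
Step 3: Positive part mu+(X) = sum of positive contributions = 17.6456
Step 4: Negative part mu-(X) = |sum of negative contributions| = 27.4353


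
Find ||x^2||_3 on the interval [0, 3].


Step 1: ||f||_3 = (integral_0^3 |x^2|^3 dx)^(1/3)
     = (integral_0^3 x^6 dx)^(1/3)
Step 2: integral_0^3 x^6 dx = [x^7/(7)] from 0 to 3 = 3^7/7
     = 2187/7 = 312.428571
Step 3: ||f||_3 = (312.428571)^(1/3) = 6.785527


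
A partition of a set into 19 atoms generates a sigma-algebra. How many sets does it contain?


Each element of the sigma-algebra is a union of some subset of the 19 atoms.
The number of such subsets is 2^19 = 524288.


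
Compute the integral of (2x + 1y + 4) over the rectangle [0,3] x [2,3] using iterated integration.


By Fubini, integrate in x first, then y.
Step 1: Fix y, integrate over x in [0,3]:
  integral(2x + 1y + 4, x=0..3)
  = 2*(3^2 - 0^2)/2 + (1y + 4)*(3 - 0)
  = 9 + (1y + 4)*3
  = 9 + 3y + 12
  = 21 + 3y
Step 2: Integrate over y in [2,3]:
  integral(21 + 3y, y=2..3)
  = 21*1 + 3*(3^2 - 2^2)/2
  = 21 + 7.5
  = 28.5


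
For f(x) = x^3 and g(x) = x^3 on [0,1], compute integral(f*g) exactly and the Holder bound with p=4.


Step 1: Exact integral of f*g = integral(x^6, 0, 1) = 1/7
     = 0.142857
Step 2: Holder bound with p=4, q=1.333333:
  ||f||_p = (integral x^12 dx)^(1/4) = (1/13)^(1/4) = 0.52664
  ||g||_q = (integral x^4 dx)^(1/1.333333) = (1/5)^(1/1.333333) = 0.29907
Step 3: Holder bound = ||f||_p * ||g||_q = 0.52664 * 0.29907 = 0.157502
Verification: 0.142857 <= 0.157502 (Holder holds)


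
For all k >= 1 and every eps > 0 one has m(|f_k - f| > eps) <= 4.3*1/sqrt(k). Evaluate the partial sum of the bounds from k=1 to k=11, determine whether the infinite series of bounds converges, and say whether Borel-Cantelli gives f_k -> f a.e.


Step 1: List the terms 4.3*1/sqrt(k) for k = 1 to 11:
  k=1: 4.3
  k=2: 3.040559
  k=3: 2.482606
  k=4: 2.15
  k=5: 1.923018
  k=6: 1.755468
  k=7: 1.625247
  k=8: 1.52028
  k=9: 1.433333
  k=10: 1.359779
  k=11: 1.296499
Step 2: Partial sum = 4.3 + 3.040559 + 2.482606 + 2.15 + 1.923018 + 1.755468 + 1.625247 + 1.52028 + 1.433333 + 1.359779 + 1.296499
     = 22.88679
Step 3: The full series sum_(k>=1) 4.3*1/sqrt(k) diverges (p-series with p = 1/2 <= 1; a nonzero constant multiple of a divergent series diverges).
Step 4: The (first) Borel-Cantelli lemma requires a summable sequence of measures, so it does not apply here;
        from this bound alone no conclusion about a.e. convergence can be drawn (convergence in measure still
        gives an a.e.-convergent subsequence, but not a.e. convergence of the whole sequence).
Conclusion: series diverges; Borel-Cantelli is inconclusive about a.e. convergence of f_k.


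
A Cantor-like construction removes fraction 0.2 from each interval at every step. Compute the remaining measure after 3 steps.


Step 1: At each step, fraction remaining = 1 - 0.2 = 0.8
Step 2: After 3 steps, measure = (0.8)^3
Step 3: Computing the power step by step:
  After step 1: 0.8
  After step 2: 0.64
  After step 3: 0.512
Result = 0.512


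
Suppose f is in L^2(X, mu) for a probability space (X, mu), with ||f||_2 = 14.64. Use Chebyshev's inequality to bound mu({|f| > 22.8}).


Chebyshev/Markov inequality: mu(|f| > eps) <= (||f||_p / eps)^p
Step 1: ||f||_2 / eps = 14.64 / 22.8 = 0.642105
Step 2: Raise to power p = 2:
  (0.642105)^2 = 0.412299
Step 3: Therefore mu(|f| > 22.8) <= 0.412299


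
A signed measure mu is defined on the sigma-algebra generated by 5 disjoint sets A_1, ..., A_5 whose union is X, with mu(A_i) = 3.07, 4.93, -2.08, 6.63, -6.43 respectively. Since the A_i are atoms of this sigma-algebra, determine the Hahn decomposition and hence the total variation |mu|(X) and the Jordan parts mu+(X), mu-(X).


Step 1: Every measurable set is a union of atoms (the cells / points), so a Hahn decomposition is
  obtained by grouping atoms by sign: P = union of atoms with mu > 0, N = union of the remaining atoms.
  Atoms in P (indices): 1, 2, 4;  atoms in N (indices): 3, 5
  Positive values: 3.07, 4.93, 6.63
  Negative values: -2.08, -6.43
Step 2: mu+(X) = mu(P) = sum of positive atom values = 14.63
Step 3: mu-(X) = -mu(N) = sum of |negative atom values| = 8.51
Step 4: |mu|(X) = mu+(X) + mu-(X) = 14.63 + 8.51 = 23.14
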